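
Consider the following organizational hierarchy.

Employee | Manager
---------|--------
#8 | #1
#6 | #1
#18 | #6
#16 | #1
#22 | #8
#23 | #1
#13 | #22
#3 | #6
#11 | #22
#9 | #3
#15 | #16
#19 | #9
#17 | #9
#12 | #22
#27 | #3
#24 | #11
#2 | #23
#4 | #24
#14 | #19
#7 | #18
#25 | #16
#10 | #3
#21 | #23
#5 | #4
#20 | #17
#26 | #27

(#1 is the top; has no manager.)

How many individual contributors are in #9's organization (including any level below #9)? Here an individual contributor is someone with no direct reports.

2

The people in #9's organization with no one reporting to them are #20, #14. That is 2.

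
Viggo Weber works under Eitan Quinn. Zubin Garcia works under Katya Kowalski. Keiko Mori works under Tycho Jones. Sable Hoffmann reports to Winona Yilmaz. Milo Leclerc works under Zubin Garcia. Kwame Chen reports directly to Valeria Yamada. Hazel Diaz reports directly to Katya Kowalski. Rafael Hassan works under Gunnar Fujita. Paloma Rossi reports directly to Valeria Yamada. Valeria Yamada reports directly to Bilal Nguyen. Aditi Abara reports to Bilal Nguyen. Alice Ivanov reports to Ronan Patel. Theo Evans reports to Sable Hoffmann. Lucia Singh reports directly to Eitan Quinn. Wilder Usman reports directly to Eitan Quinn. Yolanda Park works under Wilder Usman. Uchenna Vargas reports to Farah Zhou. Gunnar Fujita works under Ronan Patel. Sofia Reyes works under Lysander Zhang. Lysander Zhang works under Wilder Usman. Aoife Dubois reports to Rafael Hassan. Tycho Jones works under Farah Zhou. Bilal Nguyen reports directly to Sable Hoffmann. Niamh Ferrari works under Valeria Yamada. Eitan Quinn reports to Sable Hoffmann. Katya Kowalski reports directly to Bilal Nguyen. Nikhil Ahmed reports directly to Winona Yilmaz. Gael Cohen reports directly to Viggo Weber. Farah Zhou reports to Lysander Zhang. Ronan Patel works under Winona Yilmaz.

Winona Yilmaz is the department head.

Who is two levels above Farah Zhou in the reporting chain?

Farah Zhou reports to Lysander Zhang, and Lysander Zhang reports to Wilder Usman. So Farah Zhou's skip-level manager is Wilder Usman.

Wilder Usman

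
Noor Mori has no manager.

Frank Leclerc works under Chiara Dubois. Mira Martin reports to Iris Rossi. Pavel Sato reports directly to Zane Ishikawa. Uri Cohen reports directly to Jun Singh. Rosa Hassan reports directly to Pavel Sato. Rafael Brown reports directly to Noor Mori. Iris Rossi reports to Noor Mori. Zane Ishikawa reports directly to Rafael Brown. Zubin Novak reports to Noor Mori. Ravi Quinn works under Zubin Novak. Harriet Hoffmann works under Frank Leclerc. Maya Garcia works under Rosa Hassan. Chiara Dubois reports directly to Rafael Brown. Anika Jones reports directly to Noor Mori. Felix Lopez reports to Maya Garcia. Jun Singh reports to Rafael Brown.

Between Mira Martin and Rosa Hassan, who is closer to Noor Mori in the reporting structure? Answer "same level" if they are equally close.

Mira Martin

Mira Martin is 2 levels below Noor Mori; Rosa Hassan is 4. Mira Martin is higher.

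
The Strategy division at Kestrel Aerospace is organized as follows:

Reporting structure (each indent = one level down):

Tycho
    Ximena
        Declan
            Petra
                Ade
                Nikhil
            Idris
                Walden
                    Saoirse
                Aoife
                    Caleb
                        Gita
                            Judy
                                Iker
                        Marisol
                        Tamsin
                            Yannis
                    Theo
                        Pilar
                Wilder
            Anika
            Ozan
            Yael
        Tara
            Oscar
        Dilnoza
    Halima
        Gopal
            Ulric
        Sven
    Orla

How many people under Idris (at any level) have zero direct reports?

The people in Idris's organization with no one reporting to them are Wilder, Pilar, Yannis, Marisol, Iker, Saoirse. That is 6.

6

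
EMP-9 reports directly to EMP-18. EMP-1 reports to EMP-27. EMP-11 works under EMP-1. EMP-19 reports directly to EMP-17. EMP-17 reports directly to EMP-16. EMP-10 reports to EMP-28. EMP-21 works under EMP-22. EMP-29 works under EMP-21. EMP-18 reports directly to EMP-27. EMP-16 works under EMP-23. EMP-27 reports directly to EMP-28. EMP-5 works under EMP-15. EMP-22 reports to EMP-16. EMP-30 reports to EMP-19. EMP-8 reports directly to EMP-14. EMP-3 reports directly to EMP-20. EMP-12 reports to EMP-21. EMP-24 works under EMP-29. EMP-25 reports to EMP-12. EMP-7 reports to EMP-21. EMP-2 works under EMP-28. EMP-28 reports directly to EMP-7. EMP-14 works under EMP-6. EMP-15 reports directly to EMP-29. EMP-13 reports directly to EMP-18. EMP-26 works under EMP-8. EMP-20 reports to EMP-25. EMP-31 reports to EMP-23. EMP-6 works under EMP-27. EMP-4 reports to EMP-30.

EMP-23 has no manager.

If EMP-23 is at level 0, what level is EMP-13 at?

Chain from EMP-13 up to EMP-23: EMP-13 → EMP-18 → EMP-27 → EMP-28 → EMP-7 → EMP-21 → EMP-22 → EMP-16 → EMP-23. That is 8 steps up, so EMP-13 is 8 levels below EMP-23.

8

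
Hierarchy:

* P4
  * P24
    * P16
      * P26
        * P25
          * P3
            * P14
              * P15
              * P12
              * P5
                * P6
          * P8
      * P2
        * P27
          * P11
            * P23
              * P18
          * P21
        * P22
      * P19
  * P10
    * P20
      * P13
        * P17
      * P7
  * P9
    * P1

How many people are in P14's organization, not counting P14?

P14 directly manages P15, P12, P5. P15 has no reports. P12 has no reports. Under P5: P6 (1). So P14's organization is 3 direct reports plus everyone under them: 1 + 1 + 2 = 4.

4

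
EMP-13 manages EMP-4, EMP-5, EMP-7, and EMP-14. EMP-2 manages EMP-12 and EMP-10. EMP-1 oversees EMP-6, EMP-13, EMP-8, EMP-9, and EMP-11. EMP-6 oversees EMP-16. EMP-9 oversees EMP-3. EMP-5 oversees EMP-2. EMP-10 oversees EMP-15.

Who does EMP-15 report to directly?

EMP-10

EMP-15 reports directly to EMP-10.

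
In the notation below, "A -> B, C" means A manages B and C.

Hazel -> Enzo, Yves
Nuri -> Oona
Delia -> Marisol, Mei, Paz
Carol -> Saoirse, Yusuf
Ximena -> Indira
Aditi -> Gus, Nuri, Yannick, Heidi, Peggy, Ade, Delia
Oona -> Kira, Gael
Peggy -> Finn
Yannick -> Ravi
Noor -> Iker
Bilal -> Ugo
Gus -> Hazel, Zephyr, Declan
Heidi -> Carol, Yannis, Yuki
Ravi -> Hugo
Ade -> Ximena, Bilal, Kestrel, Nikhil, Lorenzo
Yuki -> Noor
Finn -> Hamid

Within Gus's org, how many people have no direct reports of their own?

4

The people in Gus's organization with no one reporting to them are Declan, Zephyr, Yves, Enzo. That is 4.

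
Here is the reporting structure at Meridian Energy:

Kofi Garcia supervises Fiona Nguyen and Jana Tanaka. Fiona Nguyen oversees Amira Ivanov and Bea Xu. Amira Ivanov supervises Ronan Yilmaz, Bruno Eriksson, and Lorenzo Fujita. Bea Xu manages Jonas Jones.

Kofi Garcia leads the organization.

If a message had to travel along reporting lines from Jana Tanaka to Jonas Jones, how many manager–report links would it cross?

4

Jana Tanaka is 1 level below Kofi Garcia, and Jonas Jones is 3 levels below Kofi Garcia (their lowest common manager). The shortest path runs up from Jana Tanaka to Kofi Garcia and back down to Jonas Jones: 1 + 3 = 4 links.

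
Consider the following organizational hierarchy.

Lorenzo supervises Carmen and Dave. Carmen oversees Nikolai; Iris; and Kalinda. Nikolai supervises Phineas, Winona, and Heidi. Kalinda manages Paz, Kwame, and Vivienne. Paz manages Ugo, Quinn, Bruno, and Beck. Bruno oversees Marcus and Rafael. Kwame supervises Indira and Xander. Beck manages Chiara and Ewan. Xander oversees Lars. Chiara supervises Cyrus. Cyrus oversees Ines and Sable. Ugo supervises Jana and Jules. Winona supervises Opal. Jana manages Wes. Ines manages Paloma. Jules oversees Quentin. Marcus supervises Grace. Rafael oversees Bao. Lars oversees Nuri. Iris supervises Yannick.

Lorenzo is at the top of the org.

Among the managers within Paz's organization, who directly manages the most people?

Paz

Direct-report counts within Paz's organization: Paz has 4; Ugo has 2; Jules has 1; Jana has 1; Beck has 2; Chiara has 1; Cyrus has 2; Ines has 1; Bruno has 2; Rafael has 1; Marcus has 1. The largest is 4, held by Paz.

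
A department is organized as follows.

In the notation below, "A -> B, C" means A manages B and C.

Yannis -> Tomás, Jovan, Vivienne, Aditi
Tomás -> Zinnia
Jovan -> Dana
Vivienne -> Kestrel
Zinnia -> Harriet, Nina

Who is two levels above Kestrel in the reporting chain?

Yannis

Kestrel reports to Vivienne, and Vivienne reports to Yannis. So Kestrel's skip-level manager is Yannis.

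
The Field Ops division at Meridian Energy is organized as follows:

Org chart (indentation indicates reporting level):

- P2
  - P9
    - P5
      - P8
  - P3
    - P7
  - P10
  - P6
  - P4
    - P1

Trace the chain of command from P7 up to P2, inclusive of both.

P7 reports to P3. P3 reports to P2. P2 is at the top.

P7 -> P3 -> P2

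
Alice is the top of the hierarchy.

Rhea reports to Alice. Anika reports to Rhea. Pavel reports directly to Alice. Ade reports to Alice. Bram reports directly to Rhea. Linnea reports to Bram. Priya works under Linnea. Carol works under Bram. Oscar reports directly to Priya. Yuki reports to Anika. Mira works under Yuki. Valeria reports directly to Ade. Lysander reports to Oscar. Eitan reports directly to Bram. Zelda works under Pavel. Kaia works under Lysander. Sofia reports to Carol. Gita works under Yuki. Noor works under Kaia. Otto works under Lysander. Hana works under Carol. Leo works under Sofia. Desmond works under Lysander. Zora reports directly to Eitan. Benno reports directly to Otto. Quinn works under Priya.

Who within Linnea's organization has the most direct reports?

Direct-report counts within Linnea's organization: Linnea has 1; Priya has 2; Oscar has 1; Lysander has 3; Otto has 1; Kaia has 1. The largest is 3, held by Lysander.

Lysander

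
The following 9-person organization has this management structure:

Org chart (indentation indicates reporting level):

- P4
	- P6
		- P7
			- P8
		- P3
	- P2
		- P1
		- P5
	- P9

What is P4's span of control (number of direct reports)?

P4 directly manages P6, P2, P9. That is 3 direct reports.

3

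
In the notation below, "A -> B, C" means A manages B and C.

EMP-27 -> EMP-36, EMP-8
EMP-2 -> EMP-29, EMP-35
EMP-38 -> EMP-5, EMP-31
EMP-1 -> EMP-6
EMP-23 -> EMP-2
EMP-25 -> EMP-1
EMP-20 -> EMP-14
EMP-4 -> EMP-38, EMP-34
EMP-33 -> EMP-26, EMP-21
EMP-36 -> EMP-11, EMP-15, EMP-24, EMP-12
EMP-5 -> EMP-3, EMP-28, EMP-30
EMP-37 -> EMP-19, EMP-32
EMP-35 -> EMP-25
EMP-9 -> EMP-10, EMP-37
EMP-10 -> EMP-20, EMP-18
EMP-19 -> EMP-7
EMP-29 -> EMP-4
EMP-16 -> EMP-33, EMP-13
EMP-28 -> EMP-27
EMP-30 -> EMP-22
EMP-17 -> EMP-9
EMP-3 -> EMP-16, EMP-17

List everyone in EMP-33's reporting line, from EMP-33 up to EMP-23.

EMP-33 reports to EMP-16. EMP-16 reports to EMP-3. EMP-3 reports to EMP-5. EMP-5 reports to EMP-38. EMP-38 reports to EMP-4. EMP-4 reports to EMP-29. EMP-29 reports to EMP-2. EMP-2 reports to EMP-23. EMP-23 is at the top.

EMP-33 -> EMP-16 -> EMP-3 -> EMP-5 -> EMP-38 -> EMP-4 -> EMP-29 -> EMP-2 -> EMP-23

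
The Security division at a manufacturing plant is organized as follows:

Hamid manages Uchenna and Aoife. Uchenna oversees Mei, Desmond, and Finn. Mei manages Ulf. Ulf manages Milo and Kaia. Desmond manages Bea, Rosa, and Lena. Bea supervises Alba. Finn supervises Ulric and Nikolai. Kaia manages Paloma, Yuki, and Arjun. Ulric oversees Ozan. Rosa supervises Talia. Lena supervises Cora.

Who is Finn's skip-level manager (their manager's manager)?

Hamid

Finn reports to Uchenna, and Uchenna reports to Hamid. So Finn's skip-level manager is Hamid.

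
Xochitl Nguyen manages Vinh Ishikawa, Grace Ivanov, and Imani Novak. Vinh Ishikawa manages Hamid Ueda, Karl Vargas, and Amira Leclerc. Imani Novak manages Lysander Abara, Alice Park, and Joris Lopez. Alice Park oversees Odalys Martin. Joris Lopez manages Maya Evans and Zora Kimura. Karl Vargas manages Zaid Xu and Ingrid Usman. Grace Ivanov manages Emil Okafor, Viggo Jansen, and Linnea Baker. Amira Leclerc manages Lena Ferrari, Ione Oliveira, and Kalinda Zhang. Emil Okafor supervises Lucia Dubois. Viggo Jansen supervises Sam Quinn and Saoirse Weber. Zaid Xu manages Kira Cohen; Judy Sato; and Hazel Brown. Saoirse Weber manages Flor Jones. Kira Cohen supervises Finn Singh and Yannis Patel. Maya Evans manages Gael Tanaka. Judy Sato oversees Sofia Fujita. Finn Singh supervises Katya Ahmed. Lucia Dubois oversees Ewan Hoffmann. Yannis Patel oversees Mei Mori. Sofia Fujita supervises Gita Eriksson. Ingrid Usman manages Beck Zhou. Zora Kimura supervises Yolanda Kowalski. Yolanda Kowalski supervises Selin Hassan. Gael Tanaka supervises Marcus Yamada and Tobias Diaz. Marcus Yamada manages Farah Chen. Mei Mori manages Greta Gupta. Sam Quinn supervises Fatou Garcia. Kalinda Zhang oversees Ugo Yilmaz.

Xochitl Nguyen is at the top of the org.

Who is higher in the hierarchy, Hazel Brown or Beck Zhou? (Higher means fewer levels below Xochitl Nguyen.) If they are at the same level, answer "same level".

same level

Both Hazel Brown and Beck Zhou are 4 levels below Xochitl Nguyen.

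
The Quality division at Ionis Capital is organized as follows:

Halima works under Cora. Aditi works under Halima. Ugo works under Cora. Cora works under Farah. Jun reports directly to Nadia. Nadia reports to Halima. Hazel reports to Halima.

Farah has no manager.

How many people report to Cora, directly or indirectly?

6

Cora directly manages Halima, Ugo. Under Halima: Hazel, Nadia, Jun, Aditi (4). Ugo has no reports. So Cora's organization is 2 direct reports plus everyone under them: 5 + 1 = 6.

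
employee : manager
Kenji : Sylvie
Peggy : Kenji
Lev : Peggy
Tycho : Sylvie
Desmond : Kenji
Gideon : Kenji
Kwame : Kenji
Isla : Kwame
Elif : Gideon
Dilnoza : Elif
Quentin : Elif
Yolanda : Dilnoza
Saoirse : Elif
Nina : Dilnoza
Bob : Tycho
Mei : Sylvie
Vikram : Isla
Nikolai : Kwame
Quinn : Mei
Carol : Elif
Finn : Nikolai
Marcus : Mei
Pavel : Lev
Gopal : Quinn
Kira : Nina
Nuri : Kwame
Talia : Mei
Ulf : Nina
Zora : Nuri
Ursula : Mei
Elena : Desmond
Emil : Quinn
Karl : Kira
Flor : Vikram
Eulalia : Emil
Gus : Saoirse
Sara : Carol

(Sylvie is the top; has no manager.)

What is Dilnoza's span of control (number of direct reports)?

2

Dilnoza directly manages Yolanda, Nina. That is 2 direct reports.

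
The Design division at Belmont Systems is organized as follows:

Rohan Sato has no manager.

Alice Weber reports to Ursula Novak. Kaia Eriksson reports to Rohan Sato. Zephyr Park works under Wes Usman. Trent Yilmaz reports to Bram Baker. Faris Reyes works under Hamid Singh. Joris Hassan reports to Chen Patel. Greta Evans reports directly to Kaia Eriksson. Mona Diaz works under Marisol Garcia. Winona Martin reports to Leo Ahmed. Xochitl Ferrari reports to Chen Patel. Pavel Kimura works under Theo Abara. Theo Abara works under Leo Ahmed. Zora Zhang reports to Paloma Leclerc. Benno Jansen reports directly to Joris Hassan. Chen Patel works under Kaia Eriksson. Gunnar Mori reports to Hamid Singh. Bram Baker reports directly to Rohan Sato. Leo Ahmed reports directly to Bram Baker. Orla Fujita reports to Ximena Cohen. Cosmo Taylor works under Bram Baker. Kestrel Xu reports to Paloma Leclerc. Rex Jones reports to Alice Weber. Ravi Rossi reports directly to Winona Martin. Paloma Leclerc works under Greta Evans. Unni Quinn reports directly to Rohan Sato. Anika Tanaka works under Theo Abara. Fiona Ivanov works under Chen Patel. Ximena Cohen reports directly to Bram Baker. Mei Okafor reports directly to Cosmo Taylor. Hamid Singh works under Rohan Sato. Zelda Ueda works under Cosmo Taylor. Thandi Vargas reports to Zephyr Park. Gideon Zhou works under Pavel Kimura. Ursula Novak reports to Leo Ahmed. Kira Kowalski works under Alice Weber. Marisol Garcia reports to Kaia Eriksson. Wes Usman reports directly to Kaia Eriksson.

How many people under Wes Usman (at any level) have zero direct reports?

The only person in Wes Usman's organization with no one reporting to them is Thandi Vargas. That is 1.

1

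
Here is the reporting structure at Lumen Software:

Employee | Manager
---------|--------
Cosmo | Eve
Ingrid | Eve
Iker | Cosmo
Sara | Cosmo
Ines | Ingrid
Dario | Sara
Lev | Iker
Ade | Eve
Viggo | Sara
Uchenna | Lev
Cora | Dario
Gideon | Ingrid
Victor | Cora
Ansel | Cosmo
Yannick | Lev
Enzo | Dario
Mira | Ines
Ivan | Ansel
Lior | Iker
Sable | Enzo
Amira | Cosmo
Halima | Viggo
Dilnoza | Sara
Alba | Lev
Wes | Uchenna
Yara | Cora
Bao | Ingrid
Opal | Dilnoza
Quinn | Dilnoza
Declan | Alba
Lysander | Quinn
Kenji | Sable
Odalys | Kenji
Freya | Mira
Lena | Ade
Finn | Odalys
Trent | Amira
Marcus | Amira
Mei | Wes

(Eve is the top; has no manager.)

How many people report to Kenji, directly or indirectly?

2

Kenji directly manages Odalys. Under Odalys: Finn (1). That's 2 in total.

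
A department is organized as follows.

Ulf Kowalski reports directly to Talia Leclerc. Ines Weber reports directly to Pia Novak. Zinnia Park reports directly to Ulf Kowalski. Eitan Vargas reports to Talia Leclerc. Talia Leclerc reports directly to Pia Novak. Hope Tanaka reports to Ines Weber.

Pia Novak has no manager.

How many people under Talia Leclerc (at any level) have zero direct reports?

2

The people in Talia Leclerc's organization with no one reporting to them are Eitan Vargas, Zinnia Park. That is 2.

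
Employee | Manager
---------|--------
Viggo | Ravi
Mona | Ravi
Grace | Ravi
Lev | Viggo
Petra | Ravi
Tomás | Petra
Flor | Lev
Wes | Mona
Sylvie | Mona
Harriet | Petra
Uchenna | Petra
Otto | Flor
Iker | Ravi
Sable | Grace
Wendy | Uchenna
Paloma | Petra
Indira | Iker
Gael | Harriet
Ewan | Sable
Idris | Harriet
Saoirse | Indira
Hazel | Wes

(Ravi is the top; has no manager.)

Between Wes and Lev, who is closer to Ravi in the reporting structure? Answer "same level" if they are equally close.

same level

Both Wes and Lev are 2 levels below Ravi.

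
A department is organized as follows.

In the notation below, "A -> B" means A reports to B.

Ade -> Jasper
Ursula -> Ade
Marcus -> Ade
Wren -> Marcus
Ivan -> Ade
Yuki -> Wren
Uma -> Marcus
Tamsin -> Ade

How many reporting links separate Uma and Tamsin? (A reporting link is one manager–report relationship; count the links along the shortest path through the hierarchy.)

Uma is 2 levels below Ade, and Tamsin is 1 level below Ade (their lowest common manager). The shortest path runs up from Uma to Ade and back down to Tamsin: 2 + 1 = 3 links.

3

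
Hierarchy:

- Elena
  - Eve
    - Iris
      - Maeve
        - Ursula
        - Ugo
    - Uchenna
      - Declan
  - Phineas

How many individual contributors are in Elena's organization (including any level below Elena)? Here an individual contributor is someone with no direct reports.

4

The people in Elena's organization with no one reporting to them are Phineas, Declan, Ugo, Ursula. That is 4.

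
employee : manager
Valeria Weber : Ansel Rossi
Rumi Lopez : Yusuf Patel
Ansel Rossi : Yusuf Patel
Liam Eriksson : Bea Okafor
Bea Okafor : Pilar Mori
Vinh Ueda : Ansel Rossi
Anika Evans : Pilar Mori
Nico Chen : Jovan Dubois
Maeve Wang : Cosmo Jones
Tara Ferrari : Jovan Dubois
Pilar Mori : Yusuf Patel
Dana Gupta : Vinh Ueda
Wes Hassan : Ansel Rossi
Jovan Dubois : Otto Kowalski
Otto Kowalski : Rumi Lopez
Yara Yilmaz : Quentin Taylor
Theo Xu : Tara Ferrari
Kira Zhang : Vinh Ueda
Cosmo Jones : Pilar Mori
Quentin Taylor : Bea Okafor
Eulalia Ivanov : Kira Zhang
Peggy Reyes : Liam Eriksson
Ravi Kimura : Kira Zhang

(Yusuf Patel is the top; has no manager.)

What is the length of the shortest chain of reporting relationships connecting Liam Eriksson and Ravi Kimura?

7

Liam Eriksson is 3 levels below Yusuf Patel, and Ravi Kimura is 4 levels below Yusuf Patel (their lowest common manager). The shortest path runs up from Liam Eriksson to Yusuf Patel and back down to Ravi Kimura: 3 + 4 = 7 links.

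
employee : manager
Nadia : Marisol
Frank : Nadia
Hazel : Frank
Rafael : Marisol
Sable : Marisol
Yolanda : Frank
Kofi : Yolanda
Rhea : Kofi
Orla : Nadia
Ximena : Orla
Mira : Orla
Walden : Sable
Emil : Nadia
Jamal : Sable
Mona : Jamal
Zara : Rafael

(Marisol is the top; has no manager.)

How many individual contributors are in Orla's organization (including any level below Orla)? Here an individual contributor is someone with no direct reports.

2

The people in Orla's organization with no one reporting to them are Mira, Ximena. That is 2.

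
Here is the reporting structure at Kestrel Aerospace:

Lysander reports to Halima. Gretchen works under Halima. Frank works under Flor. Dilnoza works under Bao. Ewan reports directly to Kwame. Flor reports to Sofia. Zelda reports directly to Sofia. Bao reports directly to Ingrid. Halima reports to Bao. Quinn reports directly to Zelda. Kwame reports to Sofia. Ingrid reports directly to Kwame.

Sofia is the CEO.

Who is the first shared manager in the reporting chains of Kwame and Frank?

Kwame's chain of managers is Sofia. Frank's chain of managers is Flor, Sofia. The first manager that appears in both chains is Sofia.

Sofia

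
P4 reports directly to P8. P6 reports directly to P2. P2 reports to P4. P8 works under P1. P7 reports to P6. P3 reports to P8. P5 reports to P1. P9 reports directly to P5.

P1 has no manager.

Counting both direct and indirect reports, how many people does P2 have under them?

2

P2 directly manages P6. Under P6: P7 (1). That's 2 in total.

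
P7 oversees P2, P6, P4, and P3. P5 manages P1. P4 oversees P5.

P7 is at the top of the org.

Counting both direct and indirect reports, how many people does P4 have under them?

P4 directly manages P5. Under P5: P1 (1). That's 2 in total.

2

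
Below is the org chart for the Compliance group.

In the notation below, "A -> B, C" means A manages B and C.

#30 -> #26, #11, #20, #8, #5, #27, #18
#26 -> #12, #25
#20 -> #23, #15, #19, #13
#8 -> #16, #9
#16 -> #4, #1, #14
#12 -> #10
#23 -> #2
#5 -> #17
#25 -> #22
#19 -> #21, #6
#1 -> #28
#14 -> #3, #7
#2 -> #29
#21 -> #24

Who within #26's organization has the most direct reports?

Direct-report counts within #26's organization: #26 has 2; #25 has 1; #12 has 1. The largest is 2, held by #26.

#26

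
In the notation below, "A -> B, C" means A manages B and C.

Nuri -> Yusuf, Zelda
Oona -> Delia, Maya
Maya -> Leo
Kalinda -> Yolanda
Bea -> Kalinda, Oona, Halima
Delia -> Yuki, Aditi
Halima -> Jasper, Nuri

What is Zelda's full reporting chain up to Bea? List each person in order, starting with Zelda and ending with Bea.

Zelda reports to Nuri. Nuri reports to Halima. Halima reports to Bea. Bea is at the top.

Zelda -> Nuri -> Halima -> Bea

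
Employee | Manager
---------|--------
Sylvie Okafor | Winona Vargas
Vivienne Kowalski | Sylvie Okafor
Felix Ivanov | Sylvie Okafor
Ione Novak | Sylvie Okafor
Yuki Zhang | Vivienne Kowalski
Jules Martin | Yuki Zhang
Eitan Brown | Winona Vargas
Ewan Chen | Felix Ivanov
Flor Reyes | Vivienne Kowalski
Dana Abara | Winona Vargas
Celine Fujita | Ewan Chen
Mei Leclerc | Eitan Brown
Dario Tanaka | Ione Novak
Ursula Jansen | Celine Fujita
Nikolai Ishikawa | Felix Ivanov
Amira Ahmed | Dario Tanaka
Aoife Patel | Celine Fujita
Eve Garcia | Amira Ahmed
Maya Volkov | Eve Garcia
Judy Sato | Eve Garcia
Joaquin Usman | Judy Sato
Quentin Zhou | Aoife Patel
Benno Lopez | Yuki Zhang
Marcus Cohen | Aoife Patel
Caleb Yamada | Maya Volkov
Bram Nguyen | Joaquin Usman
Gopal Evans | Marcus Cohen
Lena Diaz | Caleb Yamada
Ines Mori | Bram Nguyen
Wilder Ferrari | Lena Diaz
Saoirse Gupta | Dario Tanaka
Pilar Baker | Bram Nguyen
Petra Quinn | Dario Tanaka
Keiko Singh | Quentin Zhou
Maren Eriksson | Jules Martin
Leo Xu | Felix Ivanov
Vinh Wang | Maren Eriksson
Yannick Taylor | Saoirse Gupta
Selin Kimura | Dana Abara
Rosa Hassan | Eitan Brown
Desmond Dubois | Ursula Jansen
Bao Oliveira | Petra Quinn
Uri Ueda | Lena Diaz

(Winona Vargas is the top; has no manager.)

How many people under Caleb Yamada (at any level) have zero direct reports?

The people in Caleb Yamada's organization with no one reporting to them are Uri Ueda, Wilder Ferrari. That is 2.

2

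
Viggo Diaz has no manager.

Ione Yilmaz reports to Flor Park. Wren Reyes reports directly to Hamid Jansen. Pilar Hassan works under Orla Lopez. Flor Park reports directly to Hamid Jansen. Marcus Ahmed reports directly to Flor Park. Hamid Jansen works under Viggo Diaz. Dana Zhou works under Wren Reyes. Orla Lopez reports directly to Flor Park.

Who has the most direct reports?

Flor Park

Direct-report counts: Viggo Diaz has 1; Hamid Jansen has 2; Wren Reyes has 1; Flor Park has 3; Orla Lopez has 1. The largest is 3, held by Flor Park.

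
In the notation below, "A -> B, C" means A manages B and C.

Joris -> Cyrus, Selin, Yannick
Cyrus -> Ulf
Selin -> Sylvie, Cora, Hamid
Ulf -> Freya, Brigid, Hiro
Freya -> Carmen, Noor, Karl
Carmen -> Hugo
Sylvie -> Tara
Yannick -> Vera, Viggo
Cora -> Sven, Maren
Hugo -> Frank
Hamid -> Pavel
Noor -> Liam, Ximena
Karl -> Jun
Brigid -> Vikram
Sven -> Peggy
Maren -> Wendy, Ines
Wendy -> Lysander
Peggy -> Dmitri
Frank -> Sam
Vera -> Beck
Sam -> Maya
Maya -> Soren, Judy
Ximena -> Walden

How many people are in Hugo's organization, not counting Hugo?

Hugo directly manages Frank. Under Frank: Sam, Maya, Judy, Soren (4). That's 5 in total.

5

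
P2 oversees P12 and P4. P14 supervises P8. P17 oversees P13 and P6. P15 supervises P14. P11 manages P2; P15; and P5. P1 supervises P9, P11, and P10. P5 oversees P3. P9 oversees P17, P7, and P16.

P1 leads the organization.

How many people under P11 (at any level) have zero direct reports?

4

The people in P11's organization with no one reporting to them are P3, P8, P4, P12. That is 4.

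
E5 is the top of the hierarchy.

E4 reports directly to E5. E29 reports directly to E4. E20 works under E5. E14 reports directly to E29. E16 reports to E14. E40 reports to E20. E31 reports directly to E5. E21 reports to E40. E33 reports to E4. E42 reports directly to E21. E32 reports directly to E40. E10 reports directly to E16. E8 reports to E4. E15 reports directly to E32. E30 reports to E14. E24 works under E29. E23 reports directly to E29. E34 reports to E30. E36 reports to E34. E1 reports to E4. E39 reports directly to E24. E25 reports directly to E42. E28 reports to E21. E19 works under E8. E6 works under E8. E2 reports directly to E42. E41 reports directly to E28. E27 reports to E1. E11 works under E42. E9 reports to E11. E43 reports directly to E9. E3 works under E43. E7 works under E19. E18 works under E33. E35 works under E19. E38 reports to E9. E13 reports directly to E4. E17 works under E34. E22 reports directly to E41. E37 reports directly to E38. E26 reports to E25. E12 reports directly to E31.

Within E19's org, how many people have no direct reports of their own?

2

The people in E19's organization with no one reporting to them are E35, E7. That is 2.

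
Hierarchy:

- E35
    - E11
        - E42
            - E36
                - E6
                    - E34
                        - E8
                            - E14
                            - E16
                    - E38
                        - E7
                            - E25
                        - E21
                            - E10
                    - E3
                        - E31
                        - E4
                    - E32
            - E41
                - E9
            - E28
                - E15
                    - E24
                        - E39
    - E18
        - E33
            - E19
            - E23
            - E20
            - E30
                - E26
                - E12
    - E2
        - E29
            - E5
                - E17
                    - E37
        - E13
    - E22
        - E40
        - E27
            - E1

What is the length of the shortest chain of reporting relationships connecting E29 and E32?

7

E29 is 2 levels below E35, and E32 is 5 levels below E35 (their lowest common manager). The shortest path runs up from E29 to E35 and back down to E32: 2 + 5 = 7 links.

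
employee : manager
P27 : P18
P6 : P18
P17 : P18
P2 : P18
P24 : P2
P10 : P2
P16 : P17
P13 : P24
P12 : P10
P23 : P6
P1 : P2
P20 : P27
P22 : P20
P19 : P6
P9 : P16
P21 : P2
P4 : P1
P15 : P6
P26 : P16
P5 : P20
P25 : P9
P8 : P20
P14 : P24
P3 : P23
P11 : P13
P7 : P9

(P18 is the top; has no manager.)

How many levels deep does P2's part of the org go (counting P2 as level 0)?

The longest chain under P2 runs P2 → P24 → P13 → P11, which is 3 levels below P2.

3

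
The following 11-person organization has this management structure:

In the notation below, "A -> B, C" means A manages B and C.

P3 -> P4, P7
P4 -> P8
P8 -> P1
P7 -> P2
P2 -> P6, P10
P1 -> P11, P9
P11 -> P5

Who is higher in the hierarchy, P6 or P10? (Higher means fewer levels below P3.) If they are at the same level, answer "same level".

Both P6 and P10 are 3 levels below P3.

same level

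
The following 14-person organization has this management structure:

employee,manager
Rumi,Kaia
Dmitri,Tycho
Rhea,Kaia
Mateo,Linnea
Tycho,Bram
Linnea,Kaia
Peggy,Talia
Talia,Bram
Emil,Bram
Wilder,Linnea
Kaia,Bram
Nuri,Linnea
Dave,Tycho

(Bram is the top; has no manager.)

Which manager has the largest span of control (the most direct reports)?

Bram

Direct-report counts: Bram has 4; Talia has 1; Tycho has 2; Kaia has 3; Linnea has 3. The largest is 4, held by Bram.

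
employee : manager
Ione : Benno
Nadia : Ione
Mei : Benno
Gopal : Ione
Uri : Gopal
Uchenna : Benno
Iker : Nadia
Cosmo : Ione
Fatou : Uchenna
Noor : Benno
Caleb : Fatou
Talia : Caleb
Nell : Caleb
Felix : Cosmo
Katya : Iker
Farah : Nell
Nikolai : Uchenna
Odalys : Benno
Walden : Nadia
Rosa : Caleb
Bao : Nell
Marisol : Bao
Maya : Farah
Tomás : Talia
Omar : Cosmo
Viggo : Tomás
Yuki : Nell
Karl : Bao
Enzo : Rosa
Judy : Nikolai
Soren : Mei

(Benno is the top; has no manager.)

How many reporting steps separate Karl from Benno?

Chain from Karl up to Benno: Karl → Bao → Nell → Caleb → Fatou → Uchenna → Benno. That is 6 steps up, so Karl is 6 levels below Benno.

6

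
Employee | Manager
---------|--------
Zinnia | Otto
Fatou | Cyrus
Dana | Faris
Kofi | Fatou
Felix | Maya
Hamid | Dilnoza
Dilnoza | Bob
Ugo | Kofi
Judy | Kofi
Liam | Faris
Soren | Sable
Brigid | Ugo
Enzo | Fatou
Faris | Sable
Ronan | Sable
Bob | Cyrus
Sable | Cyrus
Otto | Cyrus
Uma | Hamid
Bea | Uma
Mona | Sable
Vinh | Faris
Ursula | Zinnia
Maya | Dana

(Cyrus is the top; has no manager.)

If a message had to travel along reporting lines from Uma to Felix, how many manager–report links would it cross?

9

Uma is 4 levels below Cyrus, and Felix is 5 levels below Cyrus (their lowest common manager). The shortest path runs up from Uma to Cyrus and back down to Felix: 4 + 5 = 9 links.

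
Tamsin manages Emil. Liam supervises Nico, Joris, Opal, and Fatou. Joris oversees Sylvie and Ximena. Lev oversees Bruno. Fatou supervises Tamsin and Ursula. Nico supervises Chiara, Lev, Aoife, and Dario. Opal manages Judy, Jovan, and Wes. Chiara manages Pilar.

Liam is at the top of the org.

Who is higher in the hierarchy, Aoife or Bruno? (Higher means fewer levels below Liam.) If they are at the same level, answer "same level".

Aoife

Aoife is 2 levels below Liam; Bruno is 3. Aoife is higher.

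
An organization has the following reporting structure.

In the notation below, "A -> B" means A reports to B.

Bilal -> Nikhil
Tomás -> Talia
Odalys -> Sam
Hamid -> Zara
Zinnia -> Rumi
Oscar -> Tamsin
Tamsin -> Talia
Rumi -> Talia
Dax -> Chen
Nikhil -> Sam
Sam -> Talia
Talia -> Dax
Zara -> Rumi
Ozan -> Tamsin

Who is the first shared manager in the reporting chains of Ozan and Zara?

Talia

Ozan's chain of managers is Tamsin, Talia, Dax, Chen. Zara's chain of managers is Rumi, Talia, Dax, Chen. The first manager that appears in both chains is Talia.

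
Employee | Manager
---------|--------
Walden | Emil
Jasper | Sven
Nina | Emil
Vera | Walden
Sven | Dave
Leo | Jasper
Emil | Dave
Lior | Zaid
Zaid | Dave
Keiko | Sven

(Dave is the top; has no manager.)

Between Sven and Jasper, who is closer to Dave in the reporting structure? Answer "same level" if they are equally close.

Sven is 1 level below Dave; Jasper is 2. Sven is higher.

Sven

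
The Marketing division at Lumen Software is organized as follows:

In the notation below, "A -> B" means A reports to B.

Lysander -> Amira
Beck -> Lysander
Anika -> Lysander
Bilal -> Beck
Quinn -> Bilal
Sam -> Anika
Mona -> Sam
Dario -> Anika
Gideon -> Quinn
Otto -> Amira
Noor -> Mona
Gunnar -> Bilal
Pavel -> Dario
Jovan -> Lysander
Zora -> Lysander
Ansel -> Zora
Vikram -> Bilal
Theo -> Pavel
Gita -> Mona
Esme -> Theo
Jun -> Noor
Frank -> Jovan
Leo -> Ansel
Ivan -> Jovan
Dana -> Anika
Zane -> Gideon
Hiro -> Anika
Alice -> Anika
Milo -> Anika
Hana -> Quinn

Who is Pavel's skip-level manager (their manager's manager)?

Anika

Pavel reports to Dario, and Dario reports to Anika. So Pavel's skip-level manager is Anika.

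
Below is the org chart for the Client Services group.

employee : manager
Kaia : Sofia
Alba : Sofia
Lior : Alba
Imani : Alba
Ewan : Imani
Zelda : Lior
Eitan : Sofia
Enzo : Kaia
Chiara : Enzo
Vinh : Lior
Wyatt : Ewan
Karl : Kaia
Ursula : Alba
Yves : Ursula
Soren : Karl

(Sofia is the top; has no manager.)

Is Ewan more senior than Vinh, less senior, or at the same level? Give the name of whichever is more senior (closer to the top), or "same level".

Both Ewan and Vinh are 3 levels below Sofia.

same level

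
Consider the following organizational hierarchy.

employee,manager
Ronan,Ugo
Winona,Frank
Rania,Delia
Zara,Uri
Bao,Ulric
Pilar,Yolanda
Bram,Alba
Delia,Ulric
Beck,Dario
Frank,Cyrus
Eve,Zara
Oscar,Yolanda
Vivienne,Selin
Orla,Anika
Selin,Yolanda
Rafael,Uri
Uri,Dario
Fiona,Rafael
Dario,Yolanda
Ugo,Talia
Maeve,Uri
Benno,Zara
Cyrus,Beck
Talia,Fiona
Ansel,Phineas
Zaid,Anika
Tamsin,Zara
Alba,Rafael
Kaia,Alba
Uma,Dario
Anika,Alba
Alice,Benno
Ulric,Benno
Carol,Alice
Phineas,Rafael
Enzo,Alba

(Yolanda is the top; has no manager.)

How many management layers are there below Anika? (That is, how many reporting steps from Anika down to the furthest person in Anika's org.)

1

The longest chain under Anika runs Anika → Zaid, which is 1 level below Anika.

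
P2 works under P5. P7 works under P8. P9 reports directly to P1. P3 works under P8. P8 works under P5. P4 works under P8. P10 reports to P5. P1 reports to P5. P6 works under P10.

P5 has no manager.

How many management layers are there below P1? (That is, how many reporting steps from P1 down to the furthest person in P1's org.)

The longest chain under P1 runs P1 → P9, which is 1 level below P1.

1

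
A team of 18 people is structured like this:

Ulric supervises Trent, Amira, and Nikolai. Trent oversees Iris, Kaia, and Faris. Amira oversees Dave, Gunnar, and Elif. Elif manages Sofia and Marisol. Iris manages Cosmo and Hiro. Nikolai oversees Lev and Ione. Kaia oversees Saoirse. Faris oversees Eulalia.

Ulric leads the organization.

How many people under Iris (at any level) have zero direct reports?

The people in Iris's organization with no one reporting to them are Hiro, Cosmo. That is 2.

2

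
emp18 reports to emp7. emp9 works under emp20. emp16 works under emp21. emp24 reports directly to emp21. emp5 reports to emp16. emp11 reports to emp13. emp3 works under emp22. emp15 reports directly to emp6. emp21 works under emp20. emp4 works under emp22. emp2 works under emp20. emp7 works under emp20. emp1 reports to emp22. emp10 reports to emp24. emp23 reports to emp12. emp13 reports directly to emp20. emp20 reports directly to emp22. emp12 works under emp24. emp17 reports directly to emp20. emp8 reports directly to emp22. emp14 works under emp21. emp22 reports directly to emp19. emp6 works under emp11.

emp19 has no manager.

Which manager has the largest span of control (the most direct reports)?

Direct-report counts: emp19 has 1; emp22 has 5; emp20 has 6; emp13 has 1; emp11 has 1; emp6 has 1; emp7 has 1; emp21 has 3; emp24 has 2; emp12 has 1; emp16 has 1. The largest is 6, held by emp20.

emp20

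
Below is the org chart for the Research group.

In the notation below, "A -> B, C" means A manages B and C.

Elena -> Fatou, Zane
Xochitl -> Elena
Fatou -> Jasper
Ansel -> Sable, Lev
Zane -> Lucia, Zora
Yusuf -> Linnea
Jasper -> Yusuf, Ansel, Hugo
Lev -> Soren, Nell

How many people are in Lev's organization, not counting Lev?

2

Lev directly manages Soren, Nell. Soren has no reports. Nell has no reports. So Lev's organization is 2 direct reports plus everyone under them: 1 + 1 = 2.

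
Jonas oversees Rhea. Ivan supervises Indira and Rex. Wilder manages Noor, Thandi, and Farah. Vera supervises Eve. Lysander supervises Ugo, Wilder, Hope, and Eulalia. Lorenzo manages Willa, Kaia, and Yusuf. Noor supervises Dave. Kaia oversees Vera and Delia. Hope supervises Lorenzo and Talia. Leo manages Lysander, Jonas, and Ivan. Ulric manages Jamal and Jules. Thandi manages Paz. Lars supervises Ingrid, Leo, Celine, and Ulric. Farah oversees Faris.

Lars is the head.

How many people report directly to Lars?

4

Lars directly manages Leo, Celine, Ulric, Ingrid. That is 4 direct reports.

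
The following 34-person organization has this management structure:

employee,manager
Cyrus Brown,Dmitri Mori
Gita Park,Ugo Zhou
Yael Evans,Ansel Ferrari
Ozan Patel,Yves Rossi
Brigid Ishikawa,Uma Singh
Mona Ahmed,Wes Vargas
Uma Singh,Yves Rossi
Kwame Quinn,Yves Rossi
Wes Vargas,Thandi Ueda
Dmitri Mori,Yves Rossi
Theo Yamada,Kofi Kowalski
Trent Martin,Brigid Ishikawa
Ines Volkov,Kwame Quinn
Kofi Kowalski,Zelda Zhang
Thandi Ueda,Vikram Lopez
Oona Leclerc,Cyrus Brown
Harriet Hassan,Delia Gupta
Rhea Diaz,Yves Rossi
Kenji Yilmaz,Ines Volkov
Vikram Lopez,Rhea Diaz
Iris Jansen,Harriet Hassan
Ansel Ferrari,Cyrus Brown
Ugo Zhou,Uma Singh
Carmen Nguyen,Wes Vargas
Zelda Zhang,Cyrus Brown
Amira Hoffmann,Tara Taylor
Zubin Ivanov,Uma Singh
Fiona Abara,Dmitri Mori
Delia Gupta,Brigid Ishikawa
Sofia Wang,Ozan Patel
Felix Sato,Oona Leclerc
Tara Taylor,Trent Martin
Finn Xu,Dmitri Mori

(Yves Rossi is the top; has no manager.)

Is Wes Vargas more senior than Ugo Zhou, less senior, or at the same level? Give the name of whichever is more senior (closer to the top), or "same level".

Ugo Zhou

Wes Vargas is 4 levels below Yves Rossi; Ugo Zhou is 2. Ugo Zhou is higher.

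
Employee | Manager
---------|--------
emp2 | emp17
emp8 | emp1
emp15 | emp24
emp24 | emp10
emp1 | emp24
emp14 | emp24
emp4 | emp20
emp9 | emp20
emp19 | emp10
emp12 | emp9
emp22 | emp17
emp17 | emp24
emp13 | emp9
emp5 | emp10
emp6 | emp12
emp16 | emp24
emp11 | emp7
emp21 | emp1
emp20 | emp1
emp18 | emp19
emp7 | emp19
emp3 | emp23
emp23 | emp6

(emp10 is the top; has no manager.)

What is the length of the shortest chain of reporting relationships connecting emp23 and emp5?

emp23 is 7 levels below emp10, and emp5 is 1 level below emp10 (their lowest common manager). The shortest path runs up from emp23 to emp10 and back down to emp5: 7 + 1 = 8 links.

8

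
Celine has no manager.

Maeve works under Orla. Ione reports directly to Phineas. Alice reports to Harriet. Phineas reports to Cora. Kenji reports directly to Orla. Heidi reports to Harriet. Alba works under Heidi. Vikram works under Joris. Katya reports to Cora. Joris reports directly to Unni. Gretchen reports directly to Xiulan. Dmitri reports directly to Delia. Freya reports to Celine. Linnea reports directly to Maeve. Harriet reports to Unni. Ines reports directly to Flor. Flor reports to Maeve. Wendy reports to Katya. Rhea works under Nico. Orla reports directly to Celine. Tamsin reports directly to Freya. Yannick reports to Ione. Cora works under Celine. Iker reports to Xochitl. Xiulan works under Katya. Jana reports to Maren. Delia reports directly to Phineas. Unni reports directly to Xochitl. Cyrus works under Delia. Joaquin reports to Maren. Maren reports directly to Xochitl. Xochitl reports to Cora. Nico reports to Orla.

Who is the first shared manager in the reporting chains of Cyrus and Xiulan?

Cora

Cyrus's chain of managers is Delia, Phineas, Cora, Celine. Xiulan's chain of managers is Katya, Cora, Celine. The first manager that appears in both chains is Cora.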